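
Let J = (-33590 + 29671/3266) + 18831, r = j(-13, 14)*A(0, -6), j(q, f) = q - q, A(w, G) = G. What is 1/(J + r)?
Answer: -3266/48173223 ≈ -6.7797e-5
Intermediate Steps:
j(q, f) = 0
r = 0 (r = 0*(-6) = 0)
J = -48173223/3266 (J = (-33590 + 29671*(1/3266)) + 18831 = (-33590 + 29671/3266) + 18831 = -109675269/3266 + 18831 = -48173223/3266 ≈ -14750.)
1/(J + r) = 1/(-48173223/3266 + 0) = 1/(-48173223/3266) = -3266/48173223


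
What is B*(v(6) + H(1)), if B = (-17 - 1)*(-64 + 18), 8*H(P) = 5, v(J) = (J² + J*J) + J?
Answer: 130203/2 ≈ 65102.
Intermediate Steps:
v(J) = J + 2*J² (v(J) = (J² + J²) + J = 2*J² + J = J + 2*J²)
H(P) = 5/8 (H(P) = (⅛)*5 = 5/8)
B = 828 (B = -18*(-46) = 828)
B*(v(6) + H(1)) = 828*(6*(1 + 2*6) + 5/8) = 828*(6*(1 + 12) + 5/8) = 828*(6*13 + 5/8) = 828*(78 + 5/8) = 828*(629/8) = 130203/2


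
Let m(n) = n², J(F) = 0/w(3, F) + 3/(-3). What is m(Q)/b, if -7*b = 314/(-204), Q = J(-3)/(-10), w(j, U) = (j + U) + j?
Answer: 357/7850 ≈ 0.045478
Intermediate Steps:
w(j, U) = U + 2*j (w(j, U) = (U + j) + j = U + 2*j)
J(F) = -1 (J(F) = 0/(F + 2*3) + 3/(-3) = 0/(F + 6) + 3*(-⅓) = 0/(6 + F) - 1 = 0 - 1 = -1)
Q = ⅒ (Q = -1/(-10) = -1*(-⅒) = ⅒ ≈ 0.10000)
b = 157/714 (b = -314/(7*(-204)) = -314*(-1)/(7*204) = -⅐*(-157/102) = 157/714 ≈ 0.21989)
m(Q)/b = (⅒)²/(157/714) = (1/100)*(714/157) = 357/7850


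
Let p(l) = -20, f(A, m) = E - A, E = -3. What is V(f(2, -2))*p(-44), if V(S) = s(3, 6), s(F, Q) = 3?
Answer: -60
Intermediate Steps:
f(A, m) = -3 - A
V(S) = 3
V(f(2, -2))*p(-44) = 3*(-20) = -60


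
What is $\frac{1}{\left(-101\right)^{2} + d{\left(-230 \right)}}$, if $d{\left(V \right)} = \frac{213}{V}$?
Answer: $\frac{230}{2346017} \approx 9.8038 \cdot 10^{-5}$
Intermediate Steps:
$\frac{1}{\left(-101\right)^{2} + d{\left(-230 \right)}} = \frac{1}{\left(-101\right)^{2} + \frac{213}{-230}} = \frac{1}{10201 + 213 \left(- \frac{1}{230}\right)} = \frac{1}{10201 - \frac{213}{230}} = \frac{1}{\frac{2346017}{230}} = \frac{230}{2346017}$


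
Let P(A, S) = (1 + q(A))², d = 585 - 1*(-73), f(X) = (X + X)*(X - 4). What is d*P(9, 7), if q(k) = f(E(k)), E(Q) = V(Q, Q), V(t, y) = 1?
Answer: 16450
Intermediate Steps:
E(Q) = 1
f(X) = 2*X*(-4 + X) (f(X) = (2*X)*(-4 + X) = 2*X*(-4 + X))
q(k) = -6 (q(k) = 2*1*(-4 + 1) = 2*1*(-3) = -6)
d = 658 (d = 585 + 73 = 658)
P(A, S) = 25 (P(A, S) = (1 - 6)² = (-5)² = 25)
d*P(9, 7) = 658*25 = 16450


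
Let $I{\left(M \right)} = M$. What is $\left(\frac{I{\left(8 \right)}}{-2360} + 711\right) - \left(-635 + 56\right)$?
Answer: $\frac{380549}{295} \approx 1290.0$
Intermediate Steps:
$\left(\frac{I{\left(8 \right)}}{-2360} + 711\right) - \left(-635 + 56\right) = \left(\frac{8}{-2360} + 711\right) - \left(-635 + 56\right) = \left(8 \left(- \frac{1}{2360}\right) + 711\right) - -579 = \left(- \frac{1}{295} + 711\right) + 579 = \frac{209744}{295} + 579 = \frac{380549}{295}$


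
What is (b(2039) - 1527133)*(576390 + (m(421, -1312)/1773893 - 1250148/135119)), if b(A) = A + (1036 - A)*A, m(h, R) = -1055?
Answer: -493227396653455844927831/239686648267 ≈ -2.0578e+12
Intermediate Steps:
b(A) = A + A*(1036 - A)
(b(2039) - 1527133)*(576390 + (m(421, -1312)/1773893 - 1250148/135119)) = (2039*(1037 - 1*2039) - 1527133)*(576390 + (-1055/1773893 - 1250148/135119)) = (2039*(1037 - 2039) - 1527133)*(576390 + (-1055*1/1773893 - 1250148*1/135119)) = (2039*(-1002) - 1527133)*(576390 + (-1055/1773893 - 1250148/135119)) = (-2043078 - 1527133)*(576390 - 2217771336709/239686648267) = -3570211*138150769423279421/239686648267 = -493227396653455844927831/239686648267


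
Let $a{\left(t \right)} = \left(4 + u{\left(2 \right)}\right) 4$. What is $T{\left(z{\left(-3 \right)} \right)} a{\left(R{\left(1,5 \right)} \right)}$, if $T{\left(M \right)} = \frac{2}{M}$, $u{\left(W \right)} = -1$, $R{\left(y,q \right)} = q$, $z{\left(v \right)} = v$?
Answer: $-8$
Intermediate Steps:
$a{\left(t \right)} = 12$ ($a{\left(t \right)} = \left(4 - 1\right) 4 = 3 \cdot 4 = 12$)
$T{\left(z{\left(-3 \right)} \right)} a{\left(R{\left(1,5 \right)} \right)} = \frac{2}{-3} \cdot 12 = 2 \left(- \frac{1}{3}\right) 12 = \left(- \frac{2}{3}\right) 12 = -8$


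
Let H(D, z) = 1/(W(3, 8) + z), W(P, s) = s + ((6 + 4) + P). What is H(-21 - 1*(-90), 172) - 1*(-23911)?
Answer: 4614824/193 ≈ 23911.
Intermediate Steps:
W(P, s) = 10 + P + s (W(P, s) = s + (10 + P) = 10 + P + s)
H(D, z) = 1/(21 + z) (H(D, z) = 1/((10 + 3 + 8) + z) = 1/(21 + z))
H(-21 - 1*(-90), 172) - 1*(-23911) = 1/(21 + 172) - 1*(-23911) = 1/193 + 23911 = 4614824/193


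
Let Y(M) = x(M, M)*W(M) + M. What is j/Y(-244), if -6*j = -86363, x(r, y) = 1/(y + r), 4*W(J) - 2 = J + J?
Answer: -42145144/713703 ≈ -59.051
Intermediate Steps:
W(J) = ½ + J/2 (W(J) = ½ + (J + J)/4 = ½ + (2*J)/4 = ½ + J/2)
x(r, y) = 1/(r + y)
j = 86363/6 (j = -⅙*(-86363) = 86363/6 ≈ 14394.)
Y(M) = M + (½ + M/2)/(2*M) (Y(M) = (½ + M/2)/(M + M) + M = (½ + M/2)/((2*M)) + M = (1/(2*M))*(½ + M/2) + M = (½ + M/2)/(2*M) + M = M + (½ + M/2)/(2*M))
j/Y(-244) = 86363/(6*(¼ - 244 + (¼)/(-244))) = 86363/(6*(¼ - 244 + (¼)*(-1/244))) = 86363/(6*(¼ - 244 - 1/976)) = 86363/(6*(-237901/976)) = (86363/6)*(-976/237901) = -42145144/713703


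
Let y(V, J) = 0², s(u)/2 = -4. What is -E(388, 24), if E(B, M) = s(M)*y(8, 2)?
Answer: 0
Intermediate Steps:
s(u) = -8 (s(u) = 2*(-4) = -8)
y(V, J) = 0
E(B, M) = 0 (E(B, M) = -8*0 = 0)
-E(388, 24) = -1*0 = 0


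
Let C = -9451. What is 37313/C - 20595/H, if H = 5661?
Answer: -135290746/17834037 ≈ -7.5861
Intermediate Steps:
37313/C - 20595/H = 37313/(-9451) - 20595/5661 = 37313*(-1/9451) - 20595*1/5661 = -37313/9451 - 6865/1887 = -135290746/17834037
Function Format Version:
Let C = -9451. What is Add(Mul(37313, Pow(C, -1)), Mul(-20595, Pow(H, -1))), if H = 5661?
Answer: Rational(-135290746, 17834037) ≈ -7.5861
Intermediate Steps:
Add(Mul(37313, Pow(C, -1)), Mul(-20595, Pow(H, -1))) = Add(Mul(37313, Pow(-9451, -1)), Mul(-20595, Pow(5661, -1))) = Add(Mul(37313, Rational(-1, 9451)), Mul(-20595, Rational(1, 5661))) = Add(Rational(-37313, 9451), Rational(-6865, 1887)) = Rational(-135290746, 17834037)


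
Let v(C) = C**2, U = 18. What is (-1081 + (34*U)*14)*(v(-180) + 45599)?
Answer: 583978513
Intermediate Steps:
(-1081 + (34*U)*14)*(v(-180) + 45599) = (-1081 + (34*18)*14)*((-180)**2 + 45599) = (-1081 + 612*14)*(32400 + 45599) = (-1081 + 8568)*77999 = 7487*77999 = 583978513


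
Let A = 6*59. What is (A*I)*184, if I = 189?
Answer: 12310704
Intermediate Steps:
A = 354
(A*I)*184 = (354*189)*184 = 66906*184 = 12310704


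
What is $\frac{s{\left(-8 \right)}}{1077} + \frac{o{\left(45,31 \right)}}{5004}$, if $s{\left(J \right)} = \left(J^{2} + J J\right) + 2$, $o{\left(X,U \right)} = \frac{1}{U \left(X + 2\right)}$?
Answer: $\frac{315936239}{2617407252} \approx 0.12071$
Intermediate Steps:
$o{\left(X,U \right)} = \frac{1}{U \left(2 + X\right)}$
$s{\left(J \right)} = 2 + 2 J^{2}$ ($s{\left(J \right)} = \left(J^{2} + J^{2}\right) + 2 = 2 J^{2} + 2 = 2 + 2 J^{2}$)
$\frac{s{\left(-8 \right)}}{1077} + \frac{o{\left(45,31 \right)}}{5004} = \frac{2 + 2 \left(-8\right)^{2}}{1077} + \frac{\frac{1}{31} \frac{1}{2 + 45}}{5004} = \left(2 + 2 \cdot 64\right) \frac{1}{1077} + \frac{1}{31 \cdot 47} \cdot \frac{1}{5004} = \left(2 + 128\right) \frac{1}{1077} + \frac{1}{31} \cdot \frac{1}{47} \cdot \frac{1}{5004} = 130 \cdot \frac{1}{1077} + \frac{1}{1457} \cdot \frac{1}{5004} = \frac{130}{1077} + \frac{1}{7290828} = \frac{315936239}{2617407252}$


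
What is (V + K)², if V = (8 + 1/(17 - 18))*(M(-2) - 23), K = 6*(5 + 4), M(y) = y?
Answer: 14641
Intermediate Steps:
K = 54 (K = 6*9 = 54)
V = -175 (V = (8 + 1/(17 - 18))*(-2 - 23) = (8 + 1/(-1))*(-25) = (8 - 1)*(-25) = 7*(-25) = -175)
(V + K)² = (-175 + 54)² = (-121)² = 14641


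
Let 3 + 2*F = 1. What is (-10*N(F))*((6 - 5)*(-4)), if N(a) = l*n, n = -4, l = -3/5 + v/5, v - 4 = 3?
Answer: -128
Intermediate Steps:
v = 7 (v = 4 + 3 = 7)
F = -1 (F = -3/2 + (½)*1 = -3/2 + ½ = -1)
l = ⅘ (l = -3/5 + 7/5 = -3*⅕ + 7*(⅕) = -⅗ + 7/5 = ⅘ ≈ 0.80000)
N(a) = -16/5 (N(a) = (⅘)*(-4) = -16/5)
(-10*N(F))*((6 - 5)*(-4)) = (-10*(-16/5))*((6 - 5)*(-4)) = 32*(1*(-4)) = 32*(-4) = -128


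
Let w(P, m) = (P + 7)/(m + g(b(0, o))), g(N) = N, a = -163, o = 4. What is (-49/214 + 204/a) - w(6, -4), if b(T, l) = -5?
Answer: -11321/313938 ≈ -0.036061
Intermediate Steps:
w(P, m) = (7 + P)/(-5 + m) (w(P, m) = (P + 7)/(m - 5) = (7 + P)/(-5 + m))
(-49/214 + 204/a) - w(6, -4) = (-49/214 + 204/(-163)) - (7 + 6)/(-5 - 4) = (-49*1/214 + 204*(-1/163)) - 13/(-9) = (-49/214 - 204/163) - (-1)*13/9 = -51643/34882 - 1*(-13/9) = -51643/34882 + 13/9 = -11321/313938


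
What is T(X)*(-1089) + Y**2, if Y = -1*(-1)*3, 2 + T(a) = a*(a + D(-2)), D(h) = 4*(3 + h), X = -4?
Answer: 2187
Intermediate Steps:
D(h) = 12 + 4*h
T(a) = -2 + a*(4 + a) (T(a) = -2 + a*(a + (12 + 4*(-2))) = -2 + a*(a + (12 - 8)) = -2 + a*(a + 4) = -2 + a*(4 + a))
Y = 3 (Y = 1*3 = 3)
T(X)*(-1089) + Y**2 = (-2 + (-4)**2 + 4*(-4))*(-1089) + 3**2 = (-2 + 16 - 16)*(-1089) + 9 = -2*(-1089) + 9 = 2178 + 9 = 2187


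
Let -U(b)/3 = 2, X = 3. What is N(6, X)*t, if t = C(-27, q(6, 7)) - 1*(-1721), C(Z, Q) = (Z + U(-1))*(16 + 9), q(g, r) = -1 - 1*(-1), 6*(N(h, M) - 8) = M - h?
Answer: 6720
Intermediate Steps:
U(b) = -6 (U(b) = -3*2 = -6)
N(h, M) = 8 - h/6 + M/6 (N(h, M) = 8 + (M - h)/6 = 8 + (-h/6 + M/6) = 8 - h/6 + M/6)
q(g, r) = 0 (q(g, r) = -1 + 1 = 0)
C(Z, Q) = -150 + 25*Z (C(Z, Q) = (Z - 6)*(16 + 9) = (-6 + Z)*25 = -150 + 25*Z)
t = 896 (t = (-150 + 25*(-27)) - 1*(-1721) = (-150 - 675) + 1721 = -825 + 1721 = 896)
N(6, X)*t = (8 - ⅙*6 + (⅙)*3)*896 = (8 - 1 + ½)*896 = (15/2)*896 = 6720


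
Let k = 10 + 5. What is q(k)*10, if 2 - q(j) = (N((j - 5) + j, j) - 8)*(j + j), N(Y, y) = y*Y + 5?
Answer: -111580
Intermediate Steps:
N(Y, y) = 5 + Y*y (N(Y, y) = Y*y + 5 = 5 + Y*y)
k = 15
q(j) = 2 - 2*j*(-3 + j*(-5 + 2*j)) (q(j) = 2 - ((5 + ((j - 5) + j)*j) - 8)*(j + j) = 2 - ((5 + ((-5 + j) + j)*j) - 8)*2*j = 2 - ((5 + (-5 + 2*j)*j) - 8)*2*j = 2 - ((5 + j*(-5 + 2*j)) - 8)*2*j = 2 - (-3 + j*(-5 + 2*j))*2*j = 2 - 2*j*(-3 + j*(-5 + 2*j)))
q(k)*10 = (2 - 4*15³ + 6*15 + 10*15²)*10 = (2 - 4*3375 + 90 + 10*225)*10 = (2 - 13500 + 90 + 2250)*10 = -11158*10 = -111580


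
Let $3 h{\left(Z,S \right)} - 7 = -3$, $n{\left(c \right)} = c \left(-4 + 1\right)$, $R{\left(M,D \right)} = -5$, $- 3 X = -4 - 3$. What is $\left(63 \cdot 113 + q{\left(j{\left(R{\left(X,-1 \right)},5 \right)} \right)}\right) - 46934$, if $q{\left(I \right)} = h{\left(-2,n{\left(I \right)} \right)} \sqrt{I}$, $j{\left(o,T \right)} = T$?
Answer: $-39815 + \frac{4 \sqrt{5}}{3} \approx -39812.0$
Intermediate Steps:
$X = \frac{7}{3}$ ($X = - \frac{-4 - 3}{3} = \left(- \frac{1}{3}\right) \left(-7\right) = \frac{7}{3} \approx 2.3333$)
$n{\left(c \right)} = - 3 c$ ($n{\left(c \right)} = c \left(-3\right) = - 3 c$)
$h{\left(Z,S \right)} = \frac{4}{3}$ ($h{\left(Z,S \right)} = \frac{7}{3} + \frac{1}{3} \left(-3\right) = \frac{7}{3} - 1 = \frac{4}{3}$)
$q{\left(I \right)} = \frac{4 \sqrt{I}}{3}$
$\left(63 \cdot 113 + q{\left(j{\left(R{\left(X,-1 \right)},5 \right)} \right)}\right) - 46934 = \left(63 \cdot 113 + \frac{4 \sqrt{5}}{3}\right) - 46934 = \left(7119 + \frac{4 \sqrt{5}}{3}\right) - 46934 = -39815 + \frac{4 \sqrt{5}}{3}$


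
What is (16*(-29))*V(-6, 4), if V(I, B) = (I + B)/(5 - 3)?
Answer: 464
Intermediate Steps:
V(I, B) = B/2 + I/2 (V(I, B) = (B + I)/2 = (B + I)*(½) = B/2 + I/2)
(16*(-29))*V(-6, 4) = (16*(-29))*((½)*4 + (½)*(-6)) = -464*(2 - 3) = -464*(-1) = 464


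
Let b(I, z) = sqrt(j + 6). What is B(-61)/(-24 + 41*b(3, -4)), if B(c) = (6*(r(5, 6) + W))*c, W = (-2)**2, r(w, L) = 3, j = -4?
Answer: -4392/199 - 7503*sqrt(2)/199 ≈ -75.391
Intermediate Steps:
W = 4
b(I, z) = sqrt(2) (b(I, z) = sqrt(-4 + 6) = sqrt(2))
B(c) = 42*c (B(c) = (6*(3 + 4))*c = (6*7)*c = 42*c)
B(-61)/(-24 + 41*b(3, -4)) = (42*(-61))/(-24 + 41*sqrt(2)) = -2562/(-24 + 41*sqrt(2))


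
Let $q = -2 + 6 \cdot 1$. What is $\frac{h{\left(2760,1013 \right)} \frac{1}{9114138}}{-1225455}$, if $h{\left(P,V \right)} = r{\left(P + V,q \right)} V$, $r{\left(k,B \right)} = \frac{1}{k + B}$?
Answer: $- \frac{1013}{42185184516997830} \approx -2.4013 \cdot 10^{-14}$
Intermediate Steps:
$q = 4$ ($q = -2 + 6 = 4$)
$r{\left(k,B \right)} = \frac{1}{B + k}$
$h{\left(P,V \right)} = \frac{V}{4 + P + V}$ ($h{\left(P,V \right)} = \frac{V}{4 + \left(P + V\right)} = \frac{V}{4 + P + V}$)
$\frac{h{\left(2760,1013 \right)} \frac{1}{9114138}}{-1225455} = \frac{\frac{1013}{4 + 2760 + 1013} \cdot \frac{1}{9114138}}{-1225455} = \frac{1013}{3777} \cdot \frac{1}{9114138} \left(- \frac{1}{1225455}\right) = \frac{1013}{34424099226} \left(- \frac{1}{1225455}\right) = - \frac{1013}{42185184516997830}$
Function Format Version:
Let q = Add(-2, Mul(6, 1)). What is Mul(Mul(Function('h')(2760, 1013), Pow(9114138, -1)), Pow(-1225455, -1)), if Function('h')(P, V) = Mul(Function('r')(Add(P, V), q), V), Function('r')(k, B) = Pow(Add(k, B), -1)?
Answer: Rational(-1013, 42185184516997830) ≈ -2.4013e-14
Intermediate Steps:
q = 4 (q = Add(-2, 6) = 4)
Function('r')(k, B) = Pow(Add(B, k), -1)
Function('h')(P, V) = Mul(V, Pow(Add(4, P, V), -1)) (Function('h')(P, V) = Mul(Pow(Add(4, Add(P, V)), -1), V) = Mul(Pow(Add(4, P, V), -1), V) = Mul(V, Pow(Add(4, P, V), -1)))
Mul(Mul(Function('h')(2760, 1013), Pow(9114138, -1)), Pow(-1225455, -1)) = Mul(Mul(Mul(1013, Pow(Add(4, 2760, 1013), -1)), Pow(9114138, -1)), Pow(-1225455, -1)) = Mul(Mul(Mul(1013, Pow(3777, -1)), Rational(1, 9114138)), Rational(-1, 1225455)) = Mul(Mul(Mul(1013, Rational(1, 3777)), Rational(1, 9114138)), Rational(-1, 1225455)) = Mul(Mul(Rational(1013, 3777), Rational(1, 9114138)), Rational(-1, 1225455)) = Mul(Rational(1013, 34424099226), Rational(-1, 1225455)) = Rational(-1013, 42185184516997830)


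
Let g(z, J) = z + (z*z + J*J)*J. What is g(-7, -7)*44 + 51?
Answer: -30441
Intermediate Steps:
g(z, J) = z + J*(J**2 + z**2) (g(z, J) = z + (z**2 + J**2)*J = z + (J**2 + z**2)*J = z + J*(J**2 + z**2))
g(-7, -7)*44 + 51 = (-7 + (-7)**3 - 7*(-7)**2)*44 + 51 = (-7 - 343 - 7*49)*44 + 51 = (-7 - 343 - 343)*44 + 51 = -693*44 + 51 = -30492 + 51 = -30441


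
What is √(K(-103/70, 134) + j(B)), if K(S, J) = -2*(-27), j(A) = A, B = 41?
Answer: √95 ≈ 9.7468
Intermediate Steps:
K(S, J) = 54
√(K(-103/70, 134) + j(B)) = √(54 + 41) = √95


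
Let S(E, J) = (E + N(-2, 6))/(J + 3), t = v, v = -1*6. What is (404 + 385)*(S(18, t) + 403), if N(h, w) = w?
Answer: 311655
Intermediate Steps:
v = -6
t = -6
S(E, J) = (6 + E)/(3 + J) (S(E, J) = (E + 6)/(J + 3) = (6 + E)/(3 + J))
(404 + 385)*(S(18, t) + 403) = (404 + 385)*((6 + 18)/(3 - 6) + 403) = 789*(24/(-3) + 403) = 789*(-⅓*24 + 403) = 789*(-8 + 403) = 789*395 = 311655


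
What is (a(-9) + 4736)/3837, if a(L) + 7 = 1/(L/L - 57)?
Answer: 264823/214872 ≈ 1.2325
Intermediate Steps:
a(L) = -393/56 (a(L) = -7 + 1/(L/L - 57) = -7 + 1/(1 - 57) = -7 + 1/(-56) = -7 - 1/56 = -393/56)
(a(-9) + 4736)/3837 = (-393/56 + 4736)/3837 = (264823/56)*(1/3837) = 264823/214872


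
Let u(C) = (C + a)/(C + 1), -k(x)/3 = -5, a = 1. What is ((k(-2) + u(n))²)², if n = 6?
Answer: 65536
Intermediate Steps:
k(x) = 15 (k(x) = -3*(-5) = 15)
u(C) = 1 (u(C) = (C + 1)/(C + 1) = (1 + C)/(1 + C) = 1)
((k(-2) + u(n))²)² = ((15 + 1)²)² = (16²)² = 256² = 65536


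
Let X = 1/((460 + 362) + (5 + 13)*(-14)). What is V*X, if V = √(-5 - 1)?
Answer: I*√6/570 ≈ 0.0042974*I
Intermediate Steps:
X = 1/570 (X = 1/(822 + 18*(-14)) = 1/(822 - 252) = 1/570 ≈ 0.0017544)
V = I*√6 (V = √(-6) = I*√6 ≈ 2.4495*I)
V*X = (I*√6)*(1/570) = I*√6/570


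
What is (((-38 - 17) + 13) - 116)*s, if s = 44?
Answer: -6952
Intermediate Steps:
(((-38 - 17) + 13) - 116)*s = (((-38 - 17) + 13) - 116)*44 = ((-55 + 13) - 116)*44 = (-42 - 116)*44 = -158*44 = -6952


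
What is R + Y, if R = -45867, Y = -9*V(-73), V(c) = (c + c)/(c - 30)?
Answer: -4725615/103 ≈ -45880.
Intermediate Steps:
V(c) = 2*c/(-30 + c) (V(c) = (2*c)/(-30 + c) = 2*c/(-30 + c))
Y = -1314/103 (Y = -18*(-73)/(-30 - 73) = -18*(-73)/(-103) = -18*(-73)*(-1)/103 = -9*146/103 = -1314/103 ≈ -12.757)
R + Y = -45867 - 1314/103 = -4725615/103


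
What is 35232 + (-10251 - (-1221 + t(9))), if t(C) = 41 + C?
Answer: 26152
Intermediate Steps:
35232 + (-10251 - (-1221 + t(9))) = 35232 + (-10251 - (-1221 + (41 + 9))) = 35232 + (-10251 - (-1221 + 50)) = 35232 + (-10251 - 1*(-1171)) = 35232 + (-10251 + 1171) = 35232 - 9080 = 26152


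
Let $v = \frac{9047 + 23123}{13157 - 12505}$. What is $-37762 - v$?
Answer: $- \frac{12326497}{326} \approx -37811.0$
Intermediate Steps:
$v = \frac{16085}{326}$ ($v = \frac{32170}{652} = 32170 \cdot \frac{1}{652} = \frac{16085}{326} \approx 49.341$)
$-37762 - v = -37762 - \frac{16085}{326} = - \frac{12326497}{326}$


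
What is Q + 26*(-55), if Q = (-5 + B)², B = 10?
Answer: -1405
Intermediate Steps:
Q = 25 (Q = (-5 + 10)² = 5² = 25)
Q + 26*(-55) = 25 + 26*(-55) = 25 - 1430 = -1405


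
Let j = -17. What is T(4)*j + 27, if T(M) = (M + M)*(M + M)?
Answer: -1061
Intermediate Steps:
T(M) = 4*M² (T(M) = (2*M)*(2*M) = 4*M²)
T(4)*j + 27 = (4*4²)*(-17) + 27 = (4*16)*(-17) + 27 = 64*(-17) + 27 = -1088 + 27 = -1061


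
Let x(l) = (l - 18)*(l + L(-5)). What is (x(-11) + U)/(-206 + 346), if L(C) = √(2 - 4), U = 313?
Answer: 158/35 - 29*I*√2/140 ≈ 4.5143 - 0.29294*I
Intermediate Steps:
L(C) = I*√2 (L(C) = √(-2) = I*√2)
x(l) = (-18 + l)*(l + I*√2) (x(l) = (l - 18)*(l + I*√2) = (-18 + l)*(l + I*√2))
(x(-11) + U)/(-206 + 346) = (((-11)² - 18*(-11) - 18*I*√2 + I*(-11)*√2) + 313)/(-206 + 346) = ((121 + 198 - 18*I*√2 - 11*I*√2) + 313)/140 = ((319 - 29*I*√2) + 313)*(1/140) = (632 - 29*I*√2)*(1/140) = 158/35 - 29*I*√2/140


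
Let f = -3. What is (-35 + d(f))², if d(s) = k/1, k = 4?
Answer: 961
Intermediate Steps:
d(s) = 4 (d(s) = 4/1 = 4*1 = 4)
(-35 + d(f))² = (-35 + 4)² = (-31)² = 961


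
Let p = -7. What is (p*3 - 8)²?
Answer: 841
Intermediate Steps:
(p*3 - 8)² = (-7*3 - 8)² = (-21 - 8)² = (-29)² = 841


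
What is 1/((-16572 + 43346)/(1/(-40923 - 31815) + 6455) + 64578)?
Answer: 469523789/30322854733254 ≈ 1.5484e-5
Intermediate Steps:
1/((-16572 + 43346)/(1/(-40923 - 31815) + 6455) + 64578) = 1/(26774/(1/(-72738) + 6455) + 64578) = 1/(26774/(-1/72738 + 6455) + 64578) = 1/(26774/(469523789/72738) + 64578) = 1/(26774*(72738/469523789) + 64578) = 1/(1947487212/469523789 + 64578) = 1/(30322854733254/469523789) = 469523789/30322854733254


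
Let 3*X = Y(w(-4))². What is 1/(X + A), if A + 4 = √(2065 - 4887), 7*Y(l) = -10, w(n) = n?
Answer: -35868/30609371 - 21609*I*√2822/61218742 ≈ -0.0011718 - 0.018751*I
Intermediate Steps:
Y(l) = -10/7 (Y(l) = (⅐)*(-10) = -10/7)
X = 100/147 (X = (-10/7)²/3 = (⅓)*(100/49) = 100/147 ≈ 0.68027)
A = -4 + I*√2822 (A = -4 + √(2065 - 4887) = -4 + √(-2822) = -4 + I*√2822 ≈ -4.0 + 53.122*I)
1/(X + A) = 1/(100/147 + (-4 + I*√2822)) = 1/(-488/147 + I*√2822)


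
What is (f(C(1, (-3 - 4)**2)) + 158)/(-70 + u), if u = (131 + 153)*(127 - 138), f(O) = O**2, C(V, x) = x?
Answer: -2559/3194 ≈ -0.80119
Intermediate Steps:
u = -3124 (u = 284*(-11) = -3124)
(f(C(1, (-3 - 4)**2)) + 158)/(-70 + u) = (((-3 - 4)**2)**2 + 158)/(-70 - 3124) = (((-7)**2)**2 + 158)/(-3194) = (49**2 + 158)*(-1/3194) = (2401 + 158)*(-1/3194) = 2559*(-1/3194) = -2559/3194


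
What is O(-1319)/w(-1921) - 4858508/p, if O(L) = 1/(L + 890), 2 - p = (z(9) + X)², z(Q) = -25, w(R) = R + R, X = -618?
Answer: 8007880752191/681450787446 ≈ 11.751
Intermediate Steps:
w(R) = 2*R
p = -413447 (p = 2 - (-25 - 618)² = 2 - 1*(-643)² = 2 - 1*413449 = 2 - 413449 = -413447)
O(L) = 1/(890 + L)
O(-1319)/w(-1921) - 4858508/p = 1/((890 - 1319)*((2*(-1921)))) - 4858508/(-413447) = 1/(-429*(-3842)) - 4858508*(-1/413447) = -1/429*(-1/3842) + 4858508/413447 = 1/1648218 + 4858508/413447 = 8007880752191/681450787446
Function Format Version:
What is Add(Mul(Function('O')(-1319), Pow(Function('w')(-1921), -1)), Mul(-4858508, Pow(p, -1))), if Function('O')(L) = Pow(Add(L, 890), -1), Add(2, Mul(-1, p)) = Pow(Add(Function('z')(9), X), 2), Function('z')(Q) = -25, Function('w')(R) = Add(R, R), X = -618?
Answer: Rational(8007880752191, 681450787446) ≈ 11.751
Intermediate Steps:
Function('w')(R) = Mul(2, R)
p = -413447 (p = Add(2, Mul(-1, Pow(Add(-25, -618), 2))) = Add(2, Mul(-1, Pow(-643, 2))) = Add(2, Mul(-1, 413449)) = Add(2, -413449) = -413447)
Function('O')(L) = Pow(Add(890, L), -1)
Add(Mul(Function('O')(-1319), Pow(Function('w')(-1921), -1)), Mul(-4858508, Pow(p, -1))) = Add(Mul(Pow(Add(890, -1319), -1), Pow(Mul(2, -1921), -1)), Mul(-4858508, Pow(-413447, -1))) = Add(Mul(Pow(-429, -1), Pow(-3842, -1)), Mul(-4858508, Rational(-1, 413447))) = Add(Mul(Rational(-1, 429), Rational(-1, 3842)), Rational(4858508, 413447)) = Add(Rational(1, 1648218), Rational(4858508, 413447)) = Rational(8007880752191, 681450787446)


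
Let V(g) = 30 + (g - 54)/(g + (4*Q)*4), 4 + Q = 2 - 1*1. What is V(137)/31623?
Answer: 2753/2814447 ≈ 0.00097817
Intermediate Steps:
Q = -3 (Q = -4 + (2 - 1*1) = -4 + (2 - 1) = -4 + 1 = -3)
V(g) = 30 + (-54 + g)/(-48 + g) (V(g) = 30 + (g - 54)/(g + (4*(-3))*4) = 30 + (-54 + g)/(g - 12*4) = 30 + (-54 + g)/(g - 48) = 30 + (-54 + g)/(-48 + g))
V(137)/31623 = ((-1494 + 31*137)/(-48 + 137))/31623 = ((-1494 + 4247)/89)*(1/31623) = ((1/89)*2753)*(1/31623) = (2753/89)*(1/31623) = 2753/2814447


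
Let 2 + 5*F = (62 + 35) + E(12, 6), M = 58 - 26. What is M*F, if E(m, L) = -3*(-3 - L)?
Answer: 3904/5 ≈ 780.80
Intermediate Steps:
E(m, L) = 9 + 3*L
M = 32
F = 122/5 (F = -⅖ + ((62 + 35) + (9 + 3*6))/5 = -⅖ + (97 + (9 + 18))/5 = -⅖ + (97 + 27)/5 = -⅖ + (⅕)*124 = -⅖ + 124/5 = 122/5 ≈ 24.400)
M*F = 32*(122/5) = 3904/5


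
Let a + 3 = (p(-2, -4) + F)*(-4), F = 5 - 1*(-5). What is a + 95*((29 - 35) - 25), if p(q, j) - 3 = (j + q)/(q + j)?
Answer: -3004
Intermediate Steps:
p(q, j) = 4 (p(q, j) = 3 + (j + q)/(q + j) = 3 + (j + q)/(j + q) = 3 + 1 = 4)
F = 10 (F = 5 + 5 = 10)
a = -59 (a = -3 + (4 + 10)*(-4) = -3 + 14*(-4) = -3 - 56 = -59)
a + 95*((29 - 35) - 25) = -59 + 95*((29 - 35) - 25) = -59 + 95*(-6 - 25) = -59 + 95*(-31) = -59 - 2945 = -3004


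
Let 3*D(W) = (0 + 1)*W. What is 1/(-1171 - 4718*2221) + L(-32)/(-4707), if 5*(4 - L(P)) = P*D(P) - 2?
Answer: 4176686899/307825302915 ≈ 0.013568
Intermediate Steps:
D(W) = W/3 (D(W) = ((0 + 1)*W)/3 = (1*W)/3 = W/3)
L(P) = 22/5 - P**2/15 (L(P) = 4 - (P*(P/3) - 2)/5 = 4 - (P**2/3 - 2)/5 = 4 - (-2 + P**2/3)/5 = 4 + (2/5 - P**2/15) = 22/5 - P**2/15)
1/(-1171 - 4718*2221) + L(-32)/(-4707) = 1/(-1171 - 4718*2221) + (22/5 - 1/15*(-32)**2)/(-4707) = (1/2221)/(-5889) + (22/5 - 1/15*1024)*(-1/4707) = -1/5889*1/2221 + (22/5 - 1024/15)*(-1/4707) = -1/13079469 - 958/15*(-1/4707) = -1/13079469 + 958/70605 = 4176686899/307825302915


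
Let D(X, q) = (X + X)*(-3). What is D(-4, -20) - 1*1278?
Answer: -1254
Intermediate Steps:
D(X, q) = -6*X (D(X, q) = (2*X)*(-3) = -6*X)
D(-4, -20) - 1*1278 = -6*(-4) - 1*1278 = 24 - 1278 = -1254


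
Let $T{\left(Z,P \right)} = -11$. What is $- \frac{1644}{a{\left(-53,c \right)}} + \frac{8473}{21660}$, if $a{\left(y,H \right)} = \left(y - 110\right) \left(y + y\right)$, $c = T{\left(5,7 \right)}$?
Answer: $\frac{55393727}{187120740} \approx 0.29603$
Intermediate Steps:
$c = -11$
$a{\left(y,H \right)} = 2 y \left(-110 + y\right)$ ($a{\left(y,H \right)} = \left(-110 + y\right) 2 y = 2 y \left(-110 + y\right)$)
$- \frac{1644}{a{\left(-53,c \right)}} + \frac{8473}{21660} = - \frac{1644}{2 \left(-53\right) \left(-110 - 53\right)} + \frac{8473}{21660} = - \frac{1644}{2 \left(-53\right) \left(-163\right)} + 8473 \cdot \frac{1}{21660} = - \frac{1644}{17278} + \frac{8473}{21660} = \left(-1644\right) \frac{1}{17278} + \frac{8473}{21660} = - \frac{822}{8639} + \frac{8473}{21660} = \frac{55393727}{187120740}$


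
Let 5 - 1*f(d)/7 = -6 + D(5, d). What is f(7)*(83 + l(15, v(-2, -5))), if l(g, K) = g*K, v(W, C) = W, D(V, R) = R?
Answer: 1484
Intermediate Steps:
f(d) = 77 - 7*d (f(d) = 35 - 7*(-6 + d) = 35 + (42 - 7*d) = 77 - 7*d)
l(g, K) = K*g
f(7)*(83 + l(15, v(-2, -5))) = (77 - 7*7)*(83 - 2*15) = (77 - 49)*(83 - 30) = 28*53 = 1484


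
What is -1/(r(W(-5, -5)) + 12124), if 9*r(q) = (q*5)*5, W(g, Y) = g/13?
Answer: -117/1418383 ≈ -8.2488e-5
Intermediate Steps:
W(g, Y) = g/13 (W(g, Y) = g*(1/13) = g/13)
r(q) = 25*q/9 (r(q) = ((q*5)*5)/9 = ((5*q)*5)/9 = (25*q)/9 = 25*q/9)
-1/(r(W(-5, -5)) + 12124) = -1/(25*((1/13)*(-5))/9 + 12124) = -1/((25/9)*(-5/13) + 12124) = -1/(-125/117 + 12124) = -1/1418383/117 = -1*117/1418383 = -117/1418383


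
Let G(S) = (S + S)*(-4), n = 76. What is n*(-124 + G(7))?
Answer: -13680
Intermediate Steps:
G(S) = -8*S (G(S) = (2*S)*(-4) = -8*S)
n*(-124 + G(7)) = 76*(-124 - 8*7) = 76*(-124 - 56) = 76*(-180) = -13680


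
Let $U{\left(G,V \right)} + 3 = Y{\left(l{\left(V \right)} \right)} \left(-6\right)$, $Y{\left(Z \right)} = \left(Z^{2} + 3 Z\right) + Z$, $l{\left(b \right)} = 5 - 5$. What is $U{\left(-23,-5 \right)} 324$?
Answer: $-972$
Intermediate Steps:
$l{\left(b \right)} = 0$
$Y{\left(Z \right)} = Z^{2} + 4 Z$
$U{\left(G,V \right)} = -3$ ($U{\left(G,V \right)} = -3 + 0 \left(4 + 0\right) \left(-6\right) = -3 + 0 \cdot 4 \left(-6\right) = -3 + 0 \left(-6\right) = -3 + 0 = -3$)
$U{\left(-23,-5 \right)} 324 = \left(-3\right) 324 = -972$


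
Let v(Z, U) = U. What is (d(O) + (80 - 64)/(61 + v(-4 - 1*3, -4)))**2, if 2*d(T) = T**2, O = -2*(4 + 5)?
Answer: 85562500/3249 ≈ 26335.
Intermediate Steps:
O = -18 (O = -2*9 = -18)
d(T) = T**2/2
(d(O) + (80 - 64)/(61 + v(-4 - 1*3, -4)))**2 = ((1/2)*(-18)**2 + (80 - 64)/(61 - 4))**2 = ((1/2)*324 + 16/57)**2 = (162 + 16*(1/57))**2 = (162 + 16/57)**2 = (9250/57)**2 = 85562500/3249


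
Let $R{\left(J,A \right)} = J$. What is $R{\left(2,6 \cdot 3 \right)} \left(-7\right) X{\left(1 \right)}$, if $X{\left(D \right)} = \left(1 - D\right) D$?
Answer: $0$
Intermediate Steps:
$X{\left(D \right)} = D \left(1 - D\right)$
$R{\left(2,6 \cdot 3 \right)} \left(-7\right) X{\left(1 \right)} = 2 \left(-7\right) 1 \left(1 - 1\right) = - 14 \cdot 1 \left(1 - 1\right) = - 14 \cdot 1 \cdot 0 = \left(-14\right) 0 = 0$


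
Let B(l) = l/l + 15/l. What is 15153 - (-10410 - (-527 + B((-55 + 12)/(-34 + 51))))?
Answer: 1076336/43 ≈ 25031.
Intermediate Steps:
B(l) = 1 + 15/l
15153 - (-10410 - (-527 + B((-55 + 12)/(-34 + 51)))) = 15153 - (-10410 - (-527 + (15 + (-55 + 12)/(-34 + 51))/(((-55 + 12)/(-34 + 51))))) = 15153 - (-10410 - (-527 + (15 - 43/17)/((-43/17)))) = 15153 - (-10410 - (-527 + (15 - 43*1/17)/((-43*1/17)))) = 15153 - (-10410 - (-527 + (15 - 43/17)/(-43/17))) = 15153 - (-10410 - (-527 - 17/43*212/17)) = 15153 - (-10410 - (-527 - 212/43)) = 15153 - (-10410 - 1*(-22873/43)) = 15153 - (-10410 + 22873/43) = 15153 - 1*(-424757/43) = 15153 + 424757/43 = 1076336/43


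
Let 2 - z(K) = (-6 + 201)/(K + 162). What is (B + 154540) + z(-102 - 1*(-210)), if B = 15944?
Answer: 3068735/18 ≈ 1.7049e+5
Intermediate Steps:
z(K) = 2 - 195/(162 + K) (z(K) = 2 - (-6 + 201)/(K + 162) = 2 - 195/(162 + K))
(B + 154540) + z(-102 - 1*(-210)) = (15944 + 154540) + (129 + 2*(-102 - 1*(-210)))/(162 + (-102 - 1*(-210))) = 170484 + (129 + 2*(-102 + 210))/(162 + (-102 + 210)) = 170484 + (129 + 2*108)/(162 + 108) = 170484 + (129 + 216)/270 = 170484 + (1/270)*345 = 170484 + 23/18 = 3068735/18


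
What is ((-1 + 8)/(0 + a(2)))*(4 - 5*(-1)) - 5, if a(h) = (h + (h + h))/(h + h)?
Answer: 37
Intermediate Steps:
a(h) = 3/2 (a(h) = (h + 2*h)/((2*h)) = (3*h)*(1/(2*h)) = 3/2)
((-1 + 8)/(0 + a(2)))*(4 - 5*(-1)) - 5 = ((-1 + 8)/(0 + 3/2))*(4 - 5*(-1)) - 5 = (7/(3/2))*(4 + 5) - 5 = (7*(⅔))*9 - 5 = (14/3)*9 - 5 = 42 - 5 = 37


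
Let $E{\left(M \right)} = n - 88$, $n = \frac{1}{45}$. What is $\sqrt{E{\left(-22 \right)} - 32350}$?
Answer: $\frac{i \sqrt{7298545}}{15} \approx 180.11 i$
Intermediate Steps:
$n = \frac{1}{45} \approx 0.022222$
$E{\left(M \right)} = - \frac{3959}{45}$ ($E{\left(M \right)} = \frac{1}{45} - 88 = - \frac{3959}{45}$)
$\sqrt{E{\left(-22 \right)} - 32350} = \sqrt{- \frac{3959}{45} - 32350} = \sqrt{- \frac{1459709}{45}} = \frac{i \sqrt{7298545}}{15}$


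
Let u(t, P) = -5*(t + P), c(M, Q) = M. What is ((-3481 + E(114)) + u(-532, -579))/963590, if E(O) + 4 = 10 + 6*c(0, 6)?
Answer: 208/96359 ≈ 0.0021586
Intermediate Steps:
E(O) = 6 (E(O) = -4 + (10 + 6*0) = -4 + (10 + 0) = -4 + 10 = 6)
u(t, P) = -5*P - 5*t (u(t, P) = -5*(P + t) = -5*P - 5*t)
((-3481 + E(114)) + u(-532, -579))/963590 = ((-3481 + 6) + (-5*(-579) - 5*(-532)))/963590 = (-3475 + (2895 + 2660))*(1/963590) = (-3475 + 5555)*(1/963590) = 2080*(1/963590) = 208/96359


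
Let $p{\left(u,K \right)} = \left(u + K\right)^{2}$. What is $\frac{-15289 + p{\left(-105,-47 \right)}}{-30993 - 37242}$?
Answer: $- \frac{521}{4549} \approx -0.11453$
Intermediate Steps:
$p{\left(u,K \right)} = \left(K + u\right)^{2}$
$\frac{-15289 + p{\left(-105,-47 \right)}}{-30993 - 37242} = \frac{-15289 + \left(-47 - 105\right)^{2}}{-30993 - 37242} = \frac{-15289 + \left(-152\right)^{2}}{-68235} = \left(-15289 + 23104\right) \left(- \frac{1}{68235}\right) = 7815 \left(- \frac{1}{68235}\right) = - \frac{521}{4549}$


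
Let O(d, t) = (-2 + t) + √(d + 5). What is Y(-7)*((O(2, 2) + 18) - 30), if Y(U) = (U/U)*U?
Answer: 84 - 7*√7 ≈ 65.480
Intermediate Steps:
O(d, t) = -2 + t + √(5 + d) (O(d, t) = (-2 + t) + √(5 + d) = -2 + t + √(5 + d))
Y(U) = U (Y(U) = 1*U = U)
Y(-7)*((O(2, 2) + 18) - 30) = -7*(((-2 + 2 + √(5 + 2)) + 18) - 30) = -7*(((-2 + 2 + √7) + 18) - 30) = -7*((√7 + 18) - 30) = -7*((18 + √7) - 30) = -7*(-12 + √7) = 84 - 7*√7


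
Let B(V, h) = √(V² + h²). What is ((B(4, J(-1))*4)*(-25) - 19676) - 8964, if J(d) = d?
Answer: -28640 - 100*√17 ≈ -29052.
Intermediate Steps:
((B(4, J(-1))*4)*(-25) - 19676) - 8964 = ((√(4² + (-1)²)*4)*(-25) - 19676) - 8964 = ((√(16 + 1)*4)*(-25) - 19676) - 8964 = ((√17*4)*(-25) - 19676) - 8964 = ((4*√17)*(-25) - 19676) - 8964 = (-100*√17 - 19676) - 8964 = (-19676 - 100*√17) - 8964 = -28640 - 100*√17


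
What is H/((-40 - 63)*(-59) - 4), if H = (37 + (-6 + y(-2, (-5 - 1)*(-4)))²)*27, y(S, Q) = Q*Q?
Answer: 8773299/6073 ≈ 1444.6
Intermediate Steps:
y(S, Q) = Q²
H = 8773299 (H = (37 + (-6 + ((-5 - 1)*(-4))²)²)*27 = (37 + (-6 + (-6*(-4))²)²)*27 = (37 + (-6 + 24²)²)*27 = (37 + (-6 + 576)²)*27 = (37 + 570²)*27 = (37 + 324900)*27 = 324937*27 = 8773299)
H/((-40 - 63)*(-59) - 4) = 8773299/((-40 - 63)*(-59) - 4) = 8773299/(-103*(-59) - 4) = 8773299/(6077 - 4) = 8773299/6073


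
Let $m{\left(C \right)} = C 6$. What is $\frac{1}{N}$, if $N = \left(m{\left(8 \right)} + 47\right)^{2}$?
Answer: $\frac{1}{9025} \approx 0.0001108$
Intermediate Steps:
$m{\left(C \right)} = 6 C$
$N = 9025$ ($N = \left(6 \cdot 8 + 47\right)^{2} = \left(48 + 47\right)^{2} = 95^{2} = 9025$)
$\frac{1}{N} = \frac{1}{9025}$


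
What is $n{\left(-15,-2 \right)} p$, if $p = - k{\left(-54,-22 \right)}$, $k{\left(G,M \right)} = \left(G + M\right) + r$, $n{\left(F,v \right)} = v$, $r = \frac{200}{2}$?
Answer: $48$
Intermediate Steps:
$r = 100$ ($r = 200 \cdot \frac{1}{2} = 100$)
$k{\left(G,M \right)} = 100 + G + M$ ($k{\left(G,M \right)} = \left(G + M\right) + 100 = 100 + G + M$)
$p = -24$ ($p = - (100 - 54 - 22) = \left(-1\right) 24 = -24$)
$n{\left(-15,-2 \right)} p = \left(-2\right) \left(-24\right) = 48$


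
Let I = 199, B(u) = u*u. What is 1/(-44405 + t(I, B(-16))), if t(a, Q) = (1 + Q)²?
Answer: 1/21644 ≈ 4.6202e-5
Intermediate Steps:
B(u) = u²
1/(-44405 + t(I, B(-16))) = 1/(-44405 + (1 + (-16)²)²) = 1/(-44405 + (1 + 256)²) = 1/(-44405 + 257²) = 1/(-44405 + 66049) = 1/21644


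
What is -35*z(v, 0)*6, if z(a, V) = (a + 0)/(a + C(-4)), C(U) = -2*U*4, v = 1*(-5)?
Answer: 350/9 ≈ 38.889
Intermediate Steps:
v = -5
C(U) = -8*U
z(a, V) = a/(32 + a) (z(a, V) = (a + 0)/(a - 8*(-4)) = a/(a + 32) = a/(32 + a))
-35*z(v, 0)*6 = -(-175)/(32 - 5)*6 = -(-175)/27*6 = -35*(-5/27)*6 = (175/27)*6 = 350/9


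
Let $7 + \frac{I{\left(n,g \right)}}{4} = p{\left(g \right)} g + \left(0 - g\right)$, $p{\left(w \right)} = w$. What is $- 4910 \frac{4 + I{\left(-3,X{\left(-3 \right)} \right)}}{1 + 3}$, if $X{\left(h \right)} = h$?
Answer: $-29460$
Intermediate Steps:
$I{\left(n,g \right)} = -28 - 4 g + 4 g^{2}$ ($I{\left(n,g \right)} = -28 + 4 \left(g g + \left(0 - g\right)\right) = -28 + 4 \left(g^{2} - g\right) = -28 + \left(- 4 g + 4 g^{2}\right) = -28 - 4 g + 4 g^{2}$)
$- 4910 \frac{4 + I{\left(-3,X{\left(-3 \right)} \right)}}{1 + 3} = - 4910 \frac{4 - \left(16 - 36\right)}{1 + 3} = - 4910 \frac{4 + \left(-28 + 12 + 4 \cdot 9\right)}{4} = - 4910 \left(4 + \left(-28 + 12 + 36\right)\right) \frac{1}{4} = - 4910 \left(4 + 20\right) \frac{1}{4} = - 4910 \cdot 24 \cdot \frac{1}{4} = \left(-4910\right) 6 = -29460$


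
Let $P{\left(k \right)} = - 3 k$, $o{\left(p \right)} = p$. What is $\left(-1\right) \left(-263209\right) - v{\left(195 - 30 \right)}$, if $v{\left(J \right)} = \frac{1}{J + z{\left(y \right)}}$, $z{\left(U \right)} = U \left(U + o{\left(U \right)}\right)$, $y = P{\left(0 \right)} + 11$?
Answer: $\frac{107126062}{407} \approx 2.6321 \cdot 10^{5}$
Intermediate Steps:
$y = 11$ ($y = \left(-3\right) 0 + 11 = 0 + 11 = 11$)
$z{\left(U \right)} = 2 U^{2}$ ($z{\left(U \right)} = U \left(U + U\right) = U 2 U = 2 U^{2}$)
$v{\left(J \right)} = \frac{1}{242 + J}$ ($v{\left(J \right)} = \frac{1}{J + 2 \cdot 11^{2}} = \frac{1}{J + 2 \cdot 121} = \frac{1}{J + 242} = \frac{1}{242 + J}$)
$\left(-1\right) \left(-263209\right) - v{\left(195 - 30 \right)} = \left(-1\right) \left(-263209\right) - \frac{1}{242 + \left(195 - 30\right)} = 263209 - \frac{1}{242 + 165} = 263209 - \frac{1}{407} = \frac{107126062}{407}$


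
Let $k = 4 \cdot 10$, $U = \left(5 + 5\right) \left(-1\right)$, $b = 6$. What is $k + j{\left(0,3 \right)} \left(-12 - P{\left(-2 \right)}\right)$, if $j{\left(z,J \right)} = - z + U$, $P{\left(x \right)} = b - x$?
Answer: $240$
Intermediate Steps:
$U = -10$ ($U = 10 \left(-1\right) = -10$)
$k = 40$
$P{\left(x \right)} = 6 - x$
$j{\left(z,J \right)} = -10 - z$ ($j{\left(z,J \right)} = - z - 10 = -10 - z$)
$k + j{\left(0,3 \right)} \left(-12 - P{\left(-2 \right)}\right) = 40 + \left(-10 - 0\right) \left(-12 - \left(6 - -2\right)\right) = 40 + \left(-10 + 0\right) \left(-12 - \left(6 + 2\right)\right) = 40 - 10 \left(-12 - 8\right) = 40 - -200 = 40 + 200 = 240$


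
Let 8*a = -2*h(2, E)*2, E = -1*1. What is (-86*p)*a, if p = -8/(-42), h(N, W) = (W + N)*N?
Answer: 344/21 ≈ 16.381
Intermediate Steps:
E = -1
h(N, W) = N*(N + W) (h(N, W) = (N + W)*N = N*(N + W))
p = 4/21 (p = -8*(-1/42) = 4/21 ≈ 0.19048)
a = -1 (a = (-4*(2 - 1)*2)/8 = (-4*2)/8 = (1/8)*(-8) = -1)
(-86*p)*a = -86*4/21*(-1) = -344/21*(-1) = 344/21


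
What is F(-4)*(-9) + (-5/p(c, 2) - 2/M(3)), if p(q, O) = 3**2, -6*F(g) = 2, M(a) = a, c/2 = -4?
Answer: 16/9 ≈ 1.7778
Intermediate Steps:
c = -8 (c = 2*(-4) = -8)
F(g) = -1/3 (F(g) = -1/6*2 = -1/3)
p(q, O) = 9
F(-4)*(-9) + (-5/p(c, 2) - 2/M(3)) = -1/3*(-9) + (-5/9 - 2/3) = 3 + (-5*1/9 - 2*1/3) = 3 + (-5/9 - 2/3) = 3 - 11/9 = 16/9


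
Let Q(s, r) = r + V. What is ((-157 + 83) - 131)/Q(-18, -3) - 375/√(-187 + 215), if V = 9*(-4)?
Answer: 205/39 - 375*√7/14 ≈ -65.612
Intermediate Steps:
V = -36
Q(s, r) = -36 + r (Q(s, r) = r - 36 = -36 + r)
((-157 + 83) - 131)/Q(-18, -3) - 375/√(-187 + 215) = ((-157 + 83) - 131)/(-36 - 3) - 375/√(-187 + 215) = (-74 - 131)/(-39) - 375*√7/14 = -205*(-1/39) - 375*√7/14 = 205/39 - 375*√7/14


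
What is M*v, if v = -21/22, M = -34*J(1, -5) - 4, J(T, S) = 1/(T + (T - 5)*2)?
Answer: -9/11 ≈ -0.81818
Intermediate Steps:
J(T, S) = 1/(-10 + 3*T) (J(T, S) = 1/(T + (-5 + T)*2) = 1/(T + (-10 + 2*T)) = 1/(-10 + 3*T))
M = 6/7 (M = -34/(-10 + 3*1) - 4 = -34/(-10 + 3) - 4 = -34/(-7) - 4 = -34*(-⅐) - 4 = 34/7 - 4 = 6/7 ≈ 0.85714)
v = -21/22 (v = -21*1/22 = -21/22 ≈ -0.95455)
M*v = (6/7)*(-21/22) = -9/11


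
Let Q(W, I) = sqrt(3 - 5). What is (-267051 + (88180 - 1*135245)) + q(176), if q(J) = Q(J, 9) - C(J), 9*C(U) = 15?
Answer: -942353/3 + I*sqrt(2) ≈ -3.1412e+5 + 1.4142*I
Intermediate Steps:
C(U) = 5/3 (C(U) = (1/9)*15 = 5/3)
Q(W, I) = I*sqrt(2) (Q(W, I) = sqrt(-2) = I*sqrt(2))
q(J) = -5/3 + I*sqrt(2) (q(J) = I*sqrt(2) - 1*5/3 = I*sqrt(2) - 5/3 = -5/3 + I*sqrt(2))
(-267051 + (88180 - 1*135245)) + q(176) = (-267051 + (88180 - 1*135245)) + (-5/3 + I*sqrt(2)) = (-267051 + (88180 - 135245)) + (-5/3 + I*sqrt(2)) = (-267051 - 47065) + (-5/3 + I*sqrt(2)) = -314116 + (-5/3 + I*sqrt(2)) = -942353/3 + I*sqrt(2)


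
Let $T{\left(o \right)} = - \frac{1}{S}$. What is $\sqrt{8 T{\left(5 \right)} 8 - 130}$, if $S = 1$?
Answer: $i \sqrt{194} \approx 13.928 i$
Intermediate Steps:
$T{\left(o \right)} = -1$ ($T{\left(o \right)} = - 1^{-1} = \left(-1\right) 1 = -1$)
$\sqrt{8 T{\left(5 \right)} 8 - 130} = \sqrt{8 \left(-1\right) 8 - 130} = \sqrt{\left(-8\right) 8 - 130} = \sqrt{-64 - 130} = \sqrt{-194} = i \sqrt{194}$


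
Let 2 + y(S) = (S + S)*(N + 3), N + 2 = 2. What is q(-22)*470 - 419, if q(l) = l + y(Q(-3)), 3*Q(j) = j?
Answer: -14519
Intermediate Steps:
N = 0 (N = -2 + 2 = 0)
Q(j) = j/3
y(S) = -2 + 6*S (y(S) = -2 + (S + S)*(0 + 3) = -2 + (2*S)*3 = -2 + 6*S)
q(l) = -8 + l (q(l) = l + (-2 + 6*((1/3)*(-3))) = l + (-2 + 6*(-1)) = l + (-2 - 6) = l - 8 = -8 + l)
q(-22)*470 - 419 = (-8 - 22)*470 - 419 = -30*470 - 419 = -14100 - 419 = -14519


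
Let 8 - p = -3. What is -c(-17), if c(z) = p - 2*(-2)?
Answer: -15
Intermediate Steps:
p = 11 (p = 8 - 1*(-3) = 8 + 3 = 11)
c(z) = 15 (c(z) = 11 - 2*(-2) = 11 + 4 = 15)
-c(-17) = -1*15 = -15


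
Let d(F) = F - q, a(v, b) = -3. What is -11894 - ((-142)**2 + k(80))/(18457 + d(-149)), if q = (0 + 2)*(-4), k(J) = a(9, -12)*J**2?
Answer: -225987/19 ≈ -11894.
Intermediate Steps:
k(J) = -3*J**2
q = -8 (q = 2*(-4) = -8)
d(F) = 8 + F (d(F) = F - 1*(-8) = F + 8 = 8 + F)
-11894 - ((-142)**2 + k(80))/(18457 + d(-149)) = -11894 - ((-142)**2 - 3*80**2)/(18457 + (8 - 149)) = -11894 - (20164 - 3*6400)/(18457 - 141) = -11894 - (20164 - 19200)/18316 = -11894 - 964/18316 = -11894 - 1*1/19 = -11894 - 1/19 = -225987/19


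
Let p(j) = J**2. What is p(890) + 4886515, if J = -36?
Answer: 4887811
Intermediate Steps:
p(j) = 1296 (p(j) = (-36)**2 = 1296)
p(890) + 4886515 = 1296 + 4886515 = 4887811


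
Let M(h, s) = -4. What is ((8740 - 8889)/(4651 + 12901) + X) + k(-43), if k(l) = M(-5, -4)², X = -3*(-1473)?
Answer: 77842971/17552 ≈ 4435.0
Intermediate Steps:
X = 4419
k(l) = 16 (k(l) = (-4)² = 16)
((8740 - 8889)/(4651 + 12901) + X) + k(-43) = ((8740 - 8889)/(4651 + 12901) + 4419) + 16 = (-149/17552 + 4419) + 16 = 77562139/17552 + 16 = 77842971/17552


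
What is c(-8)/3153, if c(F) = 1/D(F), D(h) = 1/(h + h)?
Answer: -16/3153 ≈ -0.0050745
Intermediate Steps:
D(h) = 1/(2*h)
c(F) = 2*F (c(F) = 1/(1/(2*F)) = 2*F)
c(-8)/3153 = (2*(-8))/3153 = -16*1/3153 = -16/3153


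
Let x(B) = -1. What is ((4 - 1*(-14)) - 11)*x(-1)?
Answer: -7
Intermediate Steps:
((4 - 1*(-14)) - 11)*x(-1) = ((4 - 1*(-14)) - 11)*(-1) = ((4 + 14) - 11)*(-1) = (18 - 11)*(-1) = 7*(-1) = -7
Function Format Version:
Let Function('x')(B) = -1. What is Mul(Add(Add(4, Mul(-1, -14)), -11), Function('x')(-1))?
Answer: -7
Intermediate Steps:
Mul(Add(Add(4, Mul(-1, -14)), -11), Function('x')(-1)) = Mul(Add(Add(4, Mul(-1, -14)), -11), -1) = Mul(Add(Add(4, 14), -11), -1) = Mul(Add(18, -11), -1) = Mul(7, -1) = -7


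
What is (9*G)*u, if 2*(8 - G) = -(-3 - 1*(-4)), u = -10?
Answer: -765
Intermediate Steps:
G = 17/2 (G = 8 - (-1)*(-3 - 1*(-4))/2 = 8 - (-1)*(-3 + 4)/2 = 8 - (-1)/2 = 8 - ½*(-1) = 8 + ½ = 17/2 ≈ 8.5000)
(9*G)*u = (9*(17/2))*(-10) = (153/2)*(-10) = -765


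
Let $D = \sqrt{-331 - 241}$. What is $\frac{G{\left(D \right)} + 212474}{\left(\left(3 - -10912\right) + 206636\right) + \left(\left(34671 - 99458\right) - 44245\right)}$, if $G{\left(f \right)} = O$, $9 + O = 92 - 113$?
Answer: $\frac{212444}{108519} \approx 1.9577$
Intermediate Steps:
$O = -30$ ($O = -9 + \left(92 - 113\right) = -9 - 21 = -30$)
$D = 2 i \sqrt{143}$ ($D = \sqrt{-572} = 2 i \sqrt{143} \approx 23.917 i$)
$G{\left(f \right)} = -30$
$\frac{G{\left(D \right)} + 212474}{\left(\left(3 - -10912\right) + 206636\right) + \left(\left(34671 - 99458\right) - 44245\right)} = \frac{-30 + 212474}{\left(\left(3 - -10912\right) + 206636\right) + \left(\left(34671 - 99458\right) - 44245\right)} = \frac{212444}{\left(\left(3 + 10912\right) + 206636\right) - 109032} = \frac{212444}{\left(10915 + 206636\right) - 109032} = \frac{212444}{217551 - 109032} = \frac{212444}{108519}$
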